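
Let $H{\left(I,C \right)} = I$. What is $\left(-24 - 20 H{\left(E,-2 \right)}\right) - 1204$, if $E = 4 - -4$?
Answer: $-1388$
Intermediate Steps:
$E = 8$ ($E = 4 + 4 = 8$)
$\left(-24 - 20 H{\left(E,-2 \right)}\right) - 1204 = \left(-24 - 160\right) - 1204 = -184 - 1204 = -1388$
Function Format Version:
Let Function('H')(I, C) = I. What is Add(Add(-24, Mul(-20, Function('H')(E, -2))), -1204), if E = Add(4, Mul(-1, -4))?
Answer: -1388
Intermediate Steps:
E = 8 (E = Add(4, 4) = 8)
Add(Add(-24, Mul(-20, Function('H')(E, -2))), -1204) = Add(Add(-24, Mul(-20, 8)), -1204) = Add(Add(-24, -160), -1204) = Add(-184, -1204) = -1388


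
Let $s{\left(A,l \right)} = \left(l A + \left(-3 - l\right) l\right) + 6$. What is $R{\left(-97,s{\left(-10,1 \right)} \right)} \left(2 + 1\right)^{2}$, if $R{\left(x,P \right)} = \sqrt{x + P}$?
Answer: $9 i \sqrt{105} \approx 92.223 i$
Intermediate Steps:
$s{\left(A,l \right)} = 6 + A l + l \left(-3 - l\right)$ ($s{\left(A,l \right)} = \left(A l + l \left(-3 - l\right)\right) + 6 = 6 + A l + l \left(-3 - l\right)$)
$R{\left(x,P \right)} = \sqrt{P + x}$
$R{\left(-97,s{\left(-10,1 \right)} \right)} \left(2 + 1\right)^{2} = \sqrt{\left(6 - 1^{2} - 3 - 10\right) - 97} \left(2 + 1\right)^{2} = \sqrt{\left(6 - 1 - 3 - 10\right) - 97} \cdot 3^{2} = \sqrt{\left(6 - 1 - 3 - 10\right) - 97} \cdot 9 = \sqrt{-8 - 97} \cdot 9 = \sqrt{-105} \cdot 9 = i \sqrt{105} \cdot 9 = 9 i \sqrt{105}$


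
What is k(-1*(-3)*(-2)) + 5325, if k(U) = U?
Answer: 5319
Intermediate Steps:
k(-1*(-3)*(-2)) + 5325 = -1*(-3)*(-2) + 5325 = 3*(-2) + 5325 = -6 + 5325 = 5319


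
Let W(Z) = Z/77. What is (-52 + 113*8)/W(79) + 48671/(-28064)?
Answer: 1837265647/2217056 ≈ 828.70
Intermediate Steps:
W(Z) = Z/77 (W(Z) = Z*(1/77) = Z/77)
(-52 + 113*8)/W(79) + 48671/(-28064) = (-52 + 113*8)/(((1/77)*79)) + 48671/(-28064) = (-52 + 904)/(79/77) + 48671*(-1/28064) = 852*(77/79) - 48671/28064 = 65604/79 - 48671/28064 = 1837265647/2217056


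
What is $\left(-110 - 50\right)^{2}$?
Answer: $25600$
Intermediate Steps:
$\left(-110 - 50\right)^{2} = \left(-160\right)^{2} = 25600$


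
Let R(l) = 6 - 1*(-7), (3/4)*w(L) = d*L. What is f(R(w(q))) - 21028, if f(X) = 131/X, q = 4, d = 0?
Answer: -273233/13 ≈ -21018.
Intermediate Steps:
w(L) = 0 (w(L) = 4*(0*L)/3 = (4/3)*0 = 0)
R(l) = 13 (R(l) = 6 + 7 = 13)
f(R(w(q))) - 21028 = 131/13 - 21028 = -273233/13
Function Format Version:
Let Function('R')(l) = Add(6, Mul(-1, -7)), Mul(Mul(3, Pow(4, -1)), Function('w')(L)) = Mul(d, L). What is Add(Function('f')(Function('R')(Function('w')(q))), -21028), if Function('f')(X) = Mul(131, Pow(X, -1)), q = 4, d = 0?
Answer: Rational(-273233, 13) ≈ -21018.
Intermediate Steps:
Function('w')(L) = 0 (Function('w')(L) = Mul(Rational(4, 3), Mul(0, L)) = Mul(Rational(4, 3), 0) = 0)
Function('R')(l) = 13 (Function('R')(l) = Add(6, 7) = 13)
Add(Function('f')(Function('R')(Function('w')(q))), -21028) = Add(Mul(131, Pow(13, -1)), -21028) = Add(Mul(131, Rational(1, 13)), -21028) = Add(Rational(131, 13), -21028) = Rational(-273233, 13)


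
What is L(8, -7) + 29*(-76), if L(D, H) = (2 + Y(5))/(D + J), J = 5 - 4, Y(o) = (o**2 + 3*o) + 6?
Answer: -6596/3 ≈ -2198.7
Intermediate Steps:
Y(o) = 6 + o**2 + 3*o
J = 1
L(D, H) = 48/(1 + D) (L(D, H) = (2 + (6 + 5**2 + 3*5))/(D + 1) = (2 + (6 + 25 + 15))/(1 + D) = (2 + 46)/(1 + D) = 48/(1 + D))
L(8, -7) + 29*(-76) = 48/(1 + 8) + 29*(-76) = 48/9 - 2204 = 48*(1/9) - 2204 = 16/3 - 2204 = -6596/3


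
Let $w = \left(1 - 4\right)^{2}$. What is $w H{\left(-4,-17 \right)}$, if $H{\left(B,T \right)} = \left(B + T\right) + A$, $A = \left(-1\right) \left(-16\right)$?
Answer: $-45$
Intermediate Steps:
$A = 16$
$H{\left(B,T \right)} = 16 + B + T$ ($H{\left(B,T \right)} = \left(B + T\right) + 16 = 16 + B + T$)
$w = 9$ ($w = \left(-3\right)^{2} = 9$)
$w H{\left(-4,-17 \right)} = 9 \left(16 - 4 - 17\right) = 9 \left(-5\right) = -45$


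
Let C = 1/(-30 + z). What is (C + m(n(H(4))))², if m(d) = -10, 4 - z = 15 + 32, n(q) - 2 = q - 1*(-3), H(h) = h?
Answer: 534361/5329 ≈ 100.27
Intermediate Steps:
n(q) = 5 + q (n(q) = 2 + (q - 1*(-3)) = 2 + (q + 3) = 2 + (3 + q) = 5 + q)
z = -43 (z = 4 - (15 + 32) = 4 - 1*47 = 4 - 47 = -43)
C = -1/73 (C = 1/(-30 - 43) = 1/(-73) = -1/73 ≈ -0.013699)
(C + m(n(H(4))))² = (-1/73 - 10)² = (-731/73)² = 534361/5329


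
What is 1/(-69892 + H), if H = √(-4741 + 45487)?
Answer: -34946/2442425459 - √40746/4884850918 ≈ -1.4349e-5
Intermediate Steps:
H = √40746 ≈ 201.86
1/(-69892 + H) = 1/(-69892 + √40746)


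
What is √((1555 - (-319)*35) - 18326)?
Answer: I*√5606 ≈ 74.873*I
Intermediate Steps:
√((1555 - (-319)*35) - 18326) = √((1555 - 1*(-11165)) - 18326) = √((1555 + 11165) - 18326) = √(12720 - 18326) = √(-5606) = I*√5606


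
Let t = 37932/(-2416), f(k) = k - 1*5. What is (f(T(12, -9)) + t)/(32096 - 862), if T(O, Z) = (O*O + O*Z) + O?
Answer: 16489/18865336 ≈ 0.00087404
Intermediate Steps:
T(O, Z) = O + O**2 + O*Z (T(O, Z) = (O**2 + O*Z) + O = O + O**2 + O*Z)
f(k) = -5 + k (f(k) = k - 5 = -5 + k)
t = -9483/604 (t = 37932*(-1/2416) = -9483/604 ≈ -15.700)
(f(T(12, -9)) + t)/(32096 - 862) = ((-5 + 12*(1 + 12 - 9)) - 9483/604)/(32096 - 862) = ((-5 + 12*4) - 9483/604)/31234 = ((-5 + 48) - 9483/604)*(1/31234) = (43 - 9483/604)*(1/31234) = (16489/604)*(1/31234) = 16489/18865336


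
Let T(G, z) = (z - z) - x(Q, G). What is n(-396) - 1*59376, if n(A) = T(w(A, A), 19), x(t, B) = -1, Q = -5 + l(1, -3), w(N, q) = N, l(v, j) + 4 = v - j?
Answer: -59375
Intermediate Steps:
l(v, j) = -4 + v - j (l(v, j) = -4 + (v - j) = -4 + v - j)
Q = -5 (Q = -5 + (-4 + 1 - 1*(-3)) = -5 + (-4 + 1 + 3) = -5 + 0 = -5)
T(G, z) = 1 (T(G, z) = (z - z) - 1*(-1) = 0 + 1 = 1)
n(A) = 1
n(-396) - 1*59376 = 1 - 1*59376 = 1 - 59376 = -59375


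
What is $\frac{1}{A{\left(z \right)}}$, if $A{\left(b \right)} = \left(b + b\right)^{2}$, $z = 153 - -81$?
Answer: $\frac{1}{219024} \approx 4.5657 \cdot 10^{-6}$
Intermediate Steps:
$z = 234$ ($z = 153 + 81 = 234$)
$A{\left(b \right)} = 4 b^{2}$ ($A{\left(b \right)} = \left(2 b\right)^{2} = 4 b^{2}$)
$\frac{1}{A{\left(z \right)}} = \frac{1}{4 \cdot 234^{2}} = \frac{1}{4 \cdot 54756} = \frac{1}{219024}$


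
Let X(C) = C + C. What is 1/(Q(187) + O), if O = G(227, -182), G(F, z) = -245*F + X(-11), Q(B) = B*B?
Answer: -1/20668 ≈ -4.8384e-5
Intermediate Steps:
X(C) = 2*C
Q(B) = B**2
G(F, z) = -22 - 245*F (G(F, z) = -245*F + 2*(-11) = -245*F - 22 = -22 - 245*F)
O = -55637 (O = -22 - 245*227 = -22 - 55615 = -55637)
1/(Q(187) + O) = 1/(187**2 - 55637) = 1/(34969 - 55637) = 1/(-20668) = -1/20668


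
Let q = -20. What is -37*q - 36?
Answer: 704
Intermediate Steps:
-37*q - 36 = -37*(-20) - 36 = 740 - 36 = 704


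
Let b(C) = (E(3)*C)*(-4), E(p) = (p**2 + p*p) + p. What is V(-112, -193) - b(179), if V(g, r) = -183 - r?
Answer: 15046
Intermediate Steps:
E(p) = p + 2*p**2 (E(p) = (p**2 + p**2) + p = 2*p**2 + p = p + 2*p**2)
b(C) = -84*C (b(C) = ((3*(1 + 2*3))*C)*(-4) = ((3*(1 + 6))*C)*(-4) = ((3*7)*C)*(-4) = (21*C)*(-4) = -84*C)
V(-112, -193) - b(179) = (-183 - 1*(-193)) - (-84)*179 = (-183 + 193) - 1*(-15036) = 10 + 15036 = 15046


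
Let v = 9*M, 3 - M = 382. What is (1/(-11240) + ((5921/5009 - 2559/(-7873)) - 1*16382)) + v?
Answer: -8772758034391737/443259032680 ≈ -19792.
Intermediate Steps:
M = -379 (M = 3 - 1*382 = 3 - 382 = -379)
v = -3411 (v = 9*(-379) = -3411)
(1/(-11240) + ((5921/5009 - 2559/(-7873)) - 1*16382)) + v = (1/(-11240) + ((5921/5009 - 2559/(-7873)) - 1*16382)) - 3411 = (-1/11240 + ((5921*(1/5009) - 2559*(-1/7873)) - 16382)) - 3411 = (-1/11240 + ((5921/5009 + 2559/7873) - 16382)) - 3411 = (-1/11240 + (59434064/39435857 - 16382)) - 3411 = (-1/11240 - 645978775310/39435857) - 3411 = -7260801473920257/443259032680 - 3411 = -8772758034391737/443259032680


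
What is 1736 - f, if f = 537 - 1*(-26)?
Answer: 1173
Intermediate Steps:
f = 563 (f = 537 + 26 = 563)
1736 - f = 1736 - 1*563 = 1736 - 563 = 1173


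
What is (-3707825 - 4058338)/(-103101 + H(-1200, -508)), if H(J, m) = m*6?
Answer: 2588721/35383 ≈ 73.163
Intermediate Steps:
H(J, m) = 6*m
(-3707825 - 4058338)/(-103101 + H(-1200, -508)) = (-3707825 - 4058338)/(-103101 + 6*(-508)) = -7766163/(-103101 - 3048) = -7766163/(-106149) = -7766163*(-1/106149) = 2588721/35383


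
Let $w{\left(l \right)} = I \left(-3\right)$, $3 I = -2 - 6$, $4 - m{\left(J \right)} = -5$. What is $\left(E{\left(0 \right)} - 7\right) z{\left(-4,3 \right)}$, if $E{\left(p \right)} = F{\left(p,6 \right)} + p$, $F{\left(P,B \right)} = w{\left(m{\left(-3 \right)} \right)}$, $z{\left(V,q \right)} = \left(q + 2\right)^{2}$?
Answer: $25$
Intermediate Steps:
$m{\left(J \right)} = 9$ ($m{\left(J \right)} = 4 - -5 = 4 + 5 = 9$)
$z{\left(V,q \right)} = \left(2 + q\right)^{2}$
$I = - \frac{8}{3}$ ($I = \frac{-2 - 6}{3} = \frac{1}{3} \left(-8\right) = - \frac{8}{3} \approx -2.6667$)
$w{\left(l \right)} = 8$ ($w{\left(l \right)} = \left(- \frac{8}{3}\right) \left(-3\right) = 8$)
$F{\left(P,B \right)} = 8$
$E{\left(p \right)} = 8 + p$
$\left(E{\left(0 \right)} - 7\right) z{\left(-4,3 \right)} = \left(\left(8 + 0\right) - 7\right) \left(2 + 3\right)^{2} = \left(8 - 7\right) 5^{2} = 1 \cdot 25 = 25$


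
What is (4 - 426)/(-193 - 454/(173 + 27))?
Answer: 42200/19527 ≈ 2.1611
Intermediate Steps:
(4 - 426)/(-193 - 454/(173 + 27)) = -422/(-193 - 454/200) = -422/(-193 - 454*1/200) = -422/(-193 - 227/100) = -422/(-19527/100) = -422*(-100/19527) = 42200/19527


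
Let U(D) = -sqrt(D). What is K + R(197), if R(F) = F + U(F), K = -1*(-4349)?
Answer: 4546 - sqrt(197) ≈ 4532.0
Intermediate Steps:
K = 4349
R(F) = F - sqrt(F)
K + R(197) = 4349 + (197 - sqrt(197)) = 4546 - sqrt(197)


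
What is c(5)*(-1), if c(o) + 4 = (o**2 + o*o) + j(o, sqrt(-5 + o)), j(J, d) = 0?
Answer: -46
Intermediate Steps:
c(o) = -4 + 2*o**2 (c(o) = -4 + ((o**2 + o*o) + 0) = -4 + ((o**2 + o**2) + 0) = -4 + (2*o**2 + 0) = -4 + 2*o**2)
c(5)*(-1) = (-4 + 2*5**2)*(-1) = (-4 + 2*25)*(-1) = (-4 + 50)*(-1) = 46*(-1) = -46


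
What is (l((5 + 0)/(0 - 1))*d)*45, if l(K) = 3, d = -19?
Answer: -2565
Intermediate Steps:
(l((5 + 0)/(0 - 1))*d)*45 = (3*(-19))*45 = -57*45 = -2565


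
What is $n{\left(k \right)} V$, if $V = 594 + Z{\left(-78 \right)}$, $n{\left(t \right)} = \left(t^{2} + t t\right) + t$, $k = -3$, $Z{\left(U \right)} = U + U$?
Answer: $6570$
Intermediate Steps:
$Z{\left(U \right)} = 2 U$
$n{\left(t \right)} = t + 2 t^{2}$ ($n{\left(t \right)} = \left(t^{2} + t^{2}\right) + t = 2 t^{2} + t = t + 2 t^{2}$)
$V = 438$ ($V = 594 + 2 \left(-78\right) = 594 - 156 = 438$)
$n{\left(k \right)} V = - 3 \left(1 + 2 \left(-3\right)\right) 438 = - 3 \left(1 - 6\right) 438 = \left(-3\right) \left(-5\right) 438 = 15 \cdot 438 = 6570$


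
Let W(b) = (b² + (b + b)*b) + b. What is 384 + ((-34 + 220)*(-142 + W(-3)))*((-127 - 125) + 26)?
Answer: 4960632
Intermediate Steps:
W(b) = b + 3*b² (W(b) = (b² + (2*b)*b) + b = (b² + 2*b²) + b = 3*b² + b = b + 3*b²)
384 + ((-34 + 220)*(-142 + W(-3)))*((-127 - 125) + 26) = 384 + ((-34 + 220)*(-142 - 3*(1 + 3*(-3))))*((-127 - 125) + 26) = 384 + (186*(-142 - 3*(1 - 9)))*(-252 + 26) = 384 + (186*(-142 - 3*(-8)))*(-226) = 384 + (186*(-142 + 24))*(-226) = 384 + (186*(-118))*(-226) = 384 - 21948*(-226) = 384 + 4960248 = 4960632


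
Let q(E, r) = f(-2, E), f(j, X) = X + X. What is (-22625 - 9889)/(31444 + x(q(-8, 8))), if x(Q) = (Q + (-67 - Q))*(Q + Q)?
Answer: -5419/5598 ≈ -0.96802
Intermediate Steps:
f(j, X) = 2*X
q(E, r) = 2*E
x(Q) = -134*Q
(-22625 - 9889)/(31444 + x(q(-8, 8))) = (-22625 - 9889)/(31444 - 268*(-8)) = -32514/(31444 - 134*(-16)) = -32514/(31444 + 2144) = -32514/33588 = -32514*1/33588 = -5419/5598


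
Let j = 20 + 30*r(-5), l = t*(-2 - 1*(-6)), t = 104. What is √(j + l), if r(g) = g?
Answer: √286 ≈ 16.912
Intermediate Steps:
l = 416 (l = 104*(-2 - 1*(-6)) = 104*(-2 + 6) = 104*4 = 416)
j = -130 (j = 20 + 30*(-5) = 20 - 150 = -130)
√(j + l) = √(-130 + 416) = √286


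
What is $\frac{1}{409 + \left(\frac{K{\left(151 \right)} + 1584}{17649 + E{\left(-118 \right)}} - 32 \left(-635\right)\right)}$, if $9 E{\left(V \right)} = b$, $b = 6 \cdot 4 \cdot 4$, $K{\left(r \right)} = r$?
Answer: $\frac{52979}{1098206896} \approx 4.8241 \cdot 10^{-5}$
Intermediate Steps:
$b = 96$ ($b = 6 \cdot 16 = 96$)
$E{\left(V \right)} = \frac{32}{3}$ ($E{\left(V \right)} = \frac{1}{9} \cdot 96 = \frac{32}{3}$)
$\frac{1}{409 + \left(\frac{K{\left(151 \right)} + 1584}{17649 + E{\left(-118 \right)}} - 32 \left(-635\right)\right)} = \frac{1}{409 + \left(\frac{151 + 1584}{17649 + \frac{32}{3}} - 32 \left(-635\right)\right)} = \frac{1}{409 + \left(\frac{1735}{\frac{52979}{3}} - -20320\right)} = \frac{1}{409 + \left(1735 \cdot \frac{3}{52979} + 20320\right)} = \frac{1}{409 + \left(\frac{5205}{52979} + 20320\right)} = \frac{1}{409 + \frac{1076538485}{52979}} = \frac{1}{\frac{1098206896}{52979}} = \frac{52979}{1098206896}$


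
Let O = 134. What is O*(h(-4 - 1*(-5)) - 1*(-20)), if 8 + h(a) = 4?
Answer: 2144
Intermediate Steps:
h(a) = -4 (h(a) = -8 + 4 = -4)
O*(h(-4 - 1*(-5)) - 1*(-20)) = 134*(-4 - 1*(-20)) = 134*(-4 + 20) = 134*16 = 2144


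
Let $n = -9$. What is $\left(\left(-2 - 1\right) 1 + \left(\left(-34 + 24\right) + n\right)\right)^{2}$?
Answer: $484$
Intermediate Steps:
$\left(\left(-2 - 1\right) 1 + \left(\left(-34 + 24\right) + n\right)\right)^{2} = \left(\left(-2 - 1\right) 1 + \left(\left(-34 + 24\right) - 9\right)\right)^{2} = \left(\left(-3\right) 1 - 19\right)^{2} = \left(-3 - 19\right)^{2} = \left(-22\right)^{2} = 484$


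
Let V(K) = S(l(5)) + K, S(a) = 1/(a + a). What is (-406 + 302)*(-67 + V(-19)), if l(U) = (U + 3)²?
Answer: 143091/16 ≈ 8943.2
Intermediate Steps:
l(U) = (3 + U)²
S(a) = 1/(2*a)
V(K) = 1/128 + K (V(K) = 1/(2*((3 + 5)²)) + K = 1/(2*(8²)) + K = (½)/64 + K = (½)*(1/64) + K = 1/128 + K)
(-406 + 302)*(-67 + V(-19)) = (-406 + 302)*(-67 + (1/128 - 19)) = -104*(-67 - 2431/128) = -104*(-11007/128) = 143091/16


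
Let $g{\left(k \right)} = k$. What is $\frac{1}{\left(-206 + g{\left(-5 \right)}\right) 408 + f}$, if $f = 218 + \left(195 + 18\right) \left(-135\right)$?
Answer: $- \frac{1}{114625} \approx -8.7241 \cdot 10^{-6}$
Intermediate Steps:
$f = -28537$ ($f = 218 + 213 \left(-135\right) = 218 - 28755 = -28537$)
$\frac{1}{\left(-206 + g{\left(-5 \right)}\right) 408 + f} = \frac{1}{\left(-206 - 5\right) 408 - 28537} = \frac{1}{\left(-211\right) 408 - 28537} = \frac{1}{-86088 - 28537} = \frac{1}{-114625} = - \frac{1}{114625}$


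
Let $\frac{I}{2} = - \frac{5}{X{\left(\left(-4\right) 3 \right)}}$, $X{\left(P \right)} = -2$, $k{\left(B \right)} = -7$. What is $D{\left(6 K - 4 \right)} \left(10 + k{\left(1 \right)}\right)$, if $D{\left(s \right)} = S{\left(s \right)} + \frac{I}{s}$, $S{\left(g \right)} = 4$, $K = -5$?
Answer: $\frac{393}{34} \approx 11.559$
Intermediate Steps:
$I = 5$ ($I = 2 \left(- \frac{5}{-2}\right) = 2 \left(\left(-5\right) \left(- \frac{1}{2}\right)\right) = 2 \cdot \frac{5}{2} = 5$)
$D{\left(s \right)} = 4 + \frac{5}{s}$
$D{\left(6 K - 4 \right)} \left(10 + k{\left(1 \right)}\right) = \left(4 + \frac{5}{6 \left(-5\right) - 4}\right) \left(10 - 7\right) = \left(4 + \frac{5}{-30 - 4}\right) 3 = \left(4 + \frac{5}{-34}\right) 3 = \left(4 + 5 \left(- \frac{1}{34}\right)\right) 3 = \left(4 - \frac{5}{34}\right) 3 = \frac{131}{34} \cdot 3 = \frac{393}{34}$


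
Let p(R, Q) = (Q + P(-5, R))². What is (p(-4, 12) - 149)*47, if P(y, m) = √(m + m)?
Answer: -611 + 2256*I*√2 ≈ -611.0 + 3190.5*I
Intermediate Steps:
P(y, m) = √2*√m (P(y, m) = √(2*m) = √2*√m)
p(R, Q) = (Q + √2*√R)²
(p(-4, 12) - 149)*47 = ((12 + √2*√(-4))² - 149)*47 = ((12 + √2*(2*I))² - 149)*47 = ((12 + 2*I*√2)² - 149)*47 = (-149 + (12 + 2*I*√2)²)*47 = -7003 + 47*(12 + 2*I*√2)²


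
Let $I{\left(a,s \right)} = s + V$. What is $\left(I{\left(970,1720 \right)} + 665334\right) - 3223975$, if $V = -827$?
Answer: $-2557748$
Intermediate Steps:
$I{\left(a,s \right)} = -827 + s$ ($I{\left(a,s \right)} = s - 827 = -827 + s$)
$\left(I{\left(970,1720 \right)} + 665334\right) - 3223975 = \left(\left(-827 + 1720\right) + 665334\right) - 3223975 = \left(893 + 665334\right) - 3223975 = 666227 - 3223975 = -2557748$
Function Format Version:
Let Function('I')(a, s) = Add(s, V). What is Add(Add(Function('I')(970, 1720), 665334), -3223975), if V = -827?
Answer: -2557748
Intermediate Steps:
Function('I')(a, s) = Add(-827, s) (Function('I')(a, s) = Add(s, -827) = Add(-827, s))
Add(Add(Function('I')(970, 1720), 665334), -3223975) = Add(Add(Add(-827, 1720), 665334), -3223975) = Add(Add(893, 665334), -3223975) = Add(666227, -3223975) = -2557748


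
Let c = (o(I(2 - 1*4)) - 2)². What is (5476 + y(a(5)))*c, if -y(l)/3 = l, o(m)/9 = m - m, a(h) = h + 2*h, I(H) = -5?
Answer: 21724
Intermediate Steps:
a(h) = 3*h
o(m) = 0 (o(m) = 9*(m - m) = 9*0 = 0)
y(l) = -3*l
c = 4 (c = (0 - 2)² = (-2)² = 4)
(5476 + y(a(5)))*c = (5476 - 9*5)*4 = (5476 - 3*15)*4 = (5476 - 45)*4 = 5431*4 = 21724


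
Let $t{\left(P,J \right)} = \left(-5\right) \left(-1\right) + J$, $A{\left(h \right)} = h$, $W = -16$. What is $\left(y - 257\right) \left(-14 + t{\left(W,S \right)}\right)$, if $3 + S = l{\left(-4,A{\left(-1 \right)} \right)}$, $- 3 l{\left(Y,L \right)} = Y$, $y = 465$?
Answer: $- \frac{6656}{3} \approx -2218.7$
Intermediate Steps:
$l{\left(Y,L \right)} = - \frac{Y}{3}$
$S = - \frac{5}{3}$ ($S = -3 - - \frac{4}{3} = -3 + \frac{4}{3} = - \frac{5}{3} \approx -1.6667$)
$t{\left(P,J \right)} = 5 + J$
$\left(y - 257\right) \left(-14 + t{\left(W,S \right)}\right) = \left(465 - 257\right) \left(-14 + \left(5 - \frac{5}{3}\right)\right) = 208 \left(-14 + \frac{10}{3}\right) = 208 \left(- \frac{32}{3}\right) = - \frac{6656}{3}$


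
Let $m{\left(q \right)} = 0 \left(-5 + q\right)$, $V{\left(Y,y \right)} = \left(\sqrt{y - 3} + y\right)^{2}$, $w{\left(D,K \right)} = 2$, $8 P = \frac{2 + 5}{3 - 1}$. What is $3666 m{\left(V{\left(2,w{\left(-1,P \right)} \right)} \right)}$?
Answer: $0$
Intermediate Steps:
$P = \frac{7}{16}$ ($P = \frac{\left(2 + 5\right) \frac{1}{3 - 1}}{8} = \frac{7 \cdot \frac{1}{2}}{8} = \frac{1}{8} \cdot \frac{7}{2} = \frac{7}{16} \approx 0.4375$)
$V{\left(Y,y \right)} = \left(y + \sqrt{-3 + y}\right)^{2}$ ($V{\left(Y,y \right)} = \left(\sqrt{-3 + y} + y\right)^{2} = \left(y + \sqrt{-3 + y}\right)^{2}$)
$m{\left(q \right)} = 0$
$3666 m{\left(V{\left(2,w{\left(-1,P \right)} \right)} \right)} = 3666 \cdot 0 = 0$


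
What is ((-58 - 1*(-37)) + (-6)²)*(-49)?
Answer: -735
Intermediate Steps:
((-58 - 1*(-37)) + (-6)²)*(-49) = ((-58 + 37) + 36)*(-49) = (-21 + 36)*(-49) = 15*(-49) = -735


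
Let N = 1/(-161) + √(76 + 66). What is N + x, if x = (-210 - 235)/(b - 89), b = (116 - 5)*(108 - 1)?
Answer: -11919/271124 + √142 ≈ 11.872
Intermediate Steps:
N = -1/161 + √142 ≈ 11.910
b = 11877 (b = 111*107 = 11877)
x = -445/11788 (x = (-210 - 235)/(11877 - 89) = -445/11788 ≈ -0.037750)
N + x = (-1/161 + √142) - 445/11788 = -11919/271124 + √142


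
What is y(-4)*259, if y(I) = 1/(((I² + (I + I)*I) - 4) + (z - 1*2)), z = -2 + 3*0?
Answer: 259/40 ≈ 6.4750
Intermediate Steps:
z = -2 (z = -2 + 0 = -2)
y(I) = 1/(-8 + 3*I²) (y(I) = 1/(((I² + (I + I)*I) - 4) + (-2 - 1*2)) = 1/(((I² + (2*I)*I) - 4) + (-2 - 2)) = 1/(((I² + 2*I²) - 4) - 4) = 1/((3*I² - 4) - 4) = 1/((-4 + 3*I²) - 4) = 1/(-8 + 3*I²))
y(-4)*259 = 259/(-8 + 3*(-4)²) = 259/(-8 + 3*16) = 259/(-8 + 48) = 259/40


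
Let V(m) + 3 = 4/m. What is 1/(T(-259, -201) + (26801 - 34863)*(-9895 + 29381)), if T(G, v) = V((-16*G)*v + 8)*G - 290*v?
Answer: -208234/32700456192951 ≈ -6.3679e-9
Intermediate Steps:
V(m) = -3 + 4/m
T(G, v) = -290*v + G*(-3 + 4/(8 - 16*G*v)) (T(G, v) = (-3 + 4/((-16*G)*v + 8))*G - 290*v = (-3 + 4/(-16*G*v + 8))*G - 290*v = (-3 + 4/(8 - 16*G*v))*G - 290*v = G*(-3 + 4/(8 - 16*G*v)) - 290*v = -290*v + G*(-3 + 4/(8 - 16*G*v)))
1/(T(-259, -201) + (26801 - 34863)*(-9895 + 29381)) = 1/((-1*(-259)*(-5 + 12*(-259)*(-201)) - 580*(-201)*(-1 + 2*(-259)*(-201)))/(2*(-1 + 2*(-259)*(-201))) + (26801 - 34863)*(-9895 + 29381)) = 1/((-1*(-259)*(-5 + 624708) - 580*(-201)*(-1 + 104118))/(2*(-1 + 104118)) - 8062*19486) = 1/((½)*(-1*(-259)*624703 - 580*(-201)*104117)/104117 - 157096132) = 1/((½)*(1/104117)*(161798077 + 12137959860) - 157096132) = 1/((½)*(1/104117)*12299757937 - 157096132) = 1/(12299757937/208234 - 157096132) = 1/(-32700456192951/208234) = -208234/32700456192951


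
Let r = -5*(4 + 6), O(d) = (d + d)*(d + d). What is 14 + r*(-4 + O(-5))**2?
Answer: -460786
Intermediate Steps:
O(d) = 4*d**2 (O(d) = (2*d)*(2*d) = 4*d**2)
r = -50 (r = -5*10 = -50)
14 + r*(-4 + O(-5))**2 = 14 - 50*(-4 + 4*(-5)**2)**2 = 14 - 50*(-4 + 4*25)**2 = 14 - 50*(-4 + 100)**2 = 14 - 50*96**2 = 14 - 50*9216 = 14 - 460800 = -460786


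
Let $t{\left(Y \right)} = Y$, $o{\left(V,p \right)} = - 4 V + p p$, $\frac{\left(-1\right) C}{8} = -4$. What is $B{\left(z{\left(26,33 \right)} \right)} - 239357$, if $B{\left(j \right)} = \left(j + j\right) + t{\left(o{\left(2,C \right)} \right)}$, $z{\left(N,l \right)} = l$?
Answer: $-238275$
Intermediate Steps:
$C = 32$ ($C = \left(-8\right) \left(-4\right) = 32$)
$o{\left(V,p \right)} = p^{2} - 4 V$ ($o{\left(V,p \right)} = - 4 V + p^{2} = p^{2} - 4 V$)
$B{\left(j \right)} = 1016 + 2 j$ ($B{\left(j \right)} = \left(j + j\right) + \left(32^{2} - 8\right) = 2 j + \left(1024 - 8\right) = 2 j + 1016 = 1016 + 2 j$)
$B{\left(z{\left(26,33 \right)} \right)} - 239357 = \left(1016 + 2 \cdot 33\right) - 239357 = \left(1016 + 66\right) - 239357 = 1082 - 239357 = -238275$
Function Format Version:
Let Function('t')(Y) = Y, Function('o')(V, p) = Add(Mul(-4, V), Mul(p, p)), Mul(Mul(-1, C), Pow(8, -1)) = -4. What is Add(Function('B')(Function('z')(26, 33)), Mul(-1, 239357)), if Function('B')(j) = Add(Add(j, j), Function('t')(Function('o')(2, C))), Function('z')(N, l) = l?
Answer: -238275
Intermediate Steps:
C = 32 (C = Mul(-8, -4) = 32)
Function('o')(V, p) = Add(Pow(p, 2), Mul(-4, V)) (Function('o')(V, p) = Add(Mul(-4, V), Pow(p, 2)) = Add(Pow(p, 2), Mul(-4, V)))
Function('B')(j) = Add(1016, Mul(2, j)) (Function('B')(j) = Add(Add(j, j), Add(Pow(32, 2), Mul(-4, 2))) = Add(Mul(2, j), Add(1024, -8)) = Add(Mul(2, j), 1016) = Add(1016, Mul(2, j)))
Add(Function('B')(Function('z')(26, 33)), Mul(-1, 239357)) = Add(Add(1016, Mul(2, 33)), Mul(-1, 239357)) = Add(Add(1016, 66), -239357) = Add(1082, -239357) = -238275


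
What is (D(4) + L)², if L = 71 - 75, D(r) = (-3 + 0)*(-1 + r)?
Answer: 169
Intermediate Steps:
D(r) = 3 - 3*r (D(r) = -3*(-1 + r) = 3 - 3*r)
L = -4
(D(4) + L)² = ((3 - 3*4) - 4)² = ((3 - 12) - 4)² = (-9 - 4)² = (-13)² = 169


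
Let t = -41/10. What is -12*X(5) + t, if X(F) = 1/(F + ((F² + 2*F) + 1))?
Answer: -1801/410 ≈ -4.3927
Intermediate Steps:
t = -41/10 (t = -41*⅒ = -41/10 ≈ -4.1000)
X(F) = 1/(1 + F² + 3*F) (X(F) = 1/(F + (1 + F² + 2*F)) = 1/(1 + F² + 3*F))
-12*X(5) + t = -12/(1 + 5² + 3*5) - 41/10 = -12/(1 + 25 + 15) - 41/10 = -12/41 - 41/10 = -1801/410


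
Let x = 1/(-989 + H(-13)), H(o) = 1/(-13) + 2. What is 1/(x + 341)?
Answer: 12832/4375699 ≈ 0.0029326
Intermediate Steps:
H(o) = 25/13 (H(o) = -1/13 + 2 = 25/13)
x = -13/12832 (x = 1/(-989 + 25/13) = 1/(-12832/13) = -13/12832 ≈ -0.0010131)
1/(x + 341) = 1/(-13/12832 + 341) = 1/(4375699/12832) = 12832/4375699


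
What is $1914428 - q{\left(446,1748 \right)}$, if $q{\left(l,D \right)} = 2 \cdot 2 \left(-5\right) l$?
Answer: $1923348$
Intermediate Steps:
$q{\left(l,D \right)} = - 20 l$ ($q{\left(l,D \right)} = 4 \left(-5\right) l = - 20 l$)
$1914428 - q{\left(446,1748 \right)} = 1914428 - \left(-20\right) 446 = 1914428 - -8920 = 1914428 + 8920 = 1923348$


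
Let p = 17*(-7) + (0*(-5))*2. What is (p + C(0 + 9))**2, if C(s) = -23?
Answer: 20164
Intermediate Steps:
p = -119 (p = -119 + 0*2 = -119 + 0 = -119)
(p + C(0 + 9))**2 = (-119 - 23)**2 = (-142)**2 = 20164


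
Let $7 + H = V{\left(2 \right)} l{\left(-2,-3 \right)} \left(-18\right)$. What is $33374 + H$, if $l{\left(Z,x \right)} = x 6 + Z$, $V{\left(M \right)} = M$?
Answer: $34087$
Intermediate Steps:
$l{\left(Z,x \right)} = Z + 6 x$ ($l{\left(Z,x \right)} = 6 x + Z = Z + 6 x$)
$H = 713$ ($H = -7 + 2 \left(-2 + 6 \left(-3\right)\right) \left(-18\right) = -7 + 2 \left(-2 - 18\right) \left(-18\right) = -7 + 2 \left(-20\right) \left(-18\right) = -7 - -720 = -7 + 720 = 713$)
$33374 + H = 33374 + 713 = 34087$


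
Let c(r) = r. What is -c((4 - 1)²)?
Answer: -9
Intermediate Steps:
-c((4 - 1)²) = -(4 - 1)² = -1*3² = -1*9 = -9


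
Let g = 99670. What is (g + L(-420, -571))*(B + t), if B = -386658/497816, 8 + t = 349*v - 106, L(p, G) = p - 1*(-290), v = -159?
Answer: -344426383618065/62227 ≈ -5.5350e+9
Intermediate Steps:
L(p, G) = 290 + p (L(p, G) = p + 290 = 290 + p)
t = -55605 (t = -8 + (349*(-159) - 106) = -8 + (-55491 - 106) = -8 - 55597 = -55605)
B = -193329/248908 (B = -386658*1/497816 = -193329/248908 ≈ -0.77671)
(g + L(-420, -571))*(B + t) = (99670 + (290 - 420))*(-193329/248908 - 55605) = (99670 - 130)*(-13840722669/248908) = 99540*(-13840722669/248908) = -344426383618065/62227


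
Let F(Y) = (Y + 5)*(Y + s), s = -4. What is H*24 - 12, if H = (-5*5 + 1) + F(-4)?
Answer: -780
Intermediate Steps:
F(Y) = (-4 + Y)*(5 + Y) (F(Y) = (Y + 5)*(Y - 4) = (5 + Y)*(-4 + Y) = (-4 + Y)*(5 + Y))
H = -32 (H = (-5*5 + 1) + (-20 - 4 + (-4)²) = (-25 + 1) + (-20 - 4 + 16) = -24 - 8 = -32)
H*24 - 12 = -32*24 - 12 = -768 - 12 = -780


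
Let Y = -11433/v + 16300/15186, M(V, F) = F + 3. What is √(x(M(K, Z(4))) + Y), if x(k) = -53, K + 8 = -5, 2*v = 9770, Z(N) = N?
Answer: 26*I*√110444892394245/37091805 ≈ 7.3666*I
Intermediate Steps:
v = 4885 (v = (½)*9770 = 4885)
K = -13 (K = -8 - 5 = -13)
M(V, F) = 3 + F
Y = -46998019/37091805 (Y = -11433/4885 + 16300/15186 = -11433*1/4885 + 16300*(1/15186) = -11433/4885 + 8150/7593 = -46998019/37091805 ≈ -1.2671)
√(x(M(K, Z(4))) + Y) = √(-53 - 46998019/37091805) = √(-2012863684/37091805) = 26*I*√110444892394245/37091805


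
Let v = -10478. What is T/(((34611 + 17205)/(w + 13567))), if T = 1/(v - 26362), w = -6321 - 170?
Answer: -1769/477225360 ≈ -3.7068e-6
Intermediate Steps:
w = -6491
T = -1/36840 (T = 1/(-10478 - 26362) = 1/(-36840) = -1/36840 ≈ -2.7144e-5)
T/(((34611 + 17205)/(w + 13567))) = -(-6491 + 13567)/(34611 + 17205)/36840 = -1/(36840*(51816/7076)) = -1/(36840*(51816*(1/7076))) = -1/(36840*12954/1769) = -1/36840*1769/12954 = -1769/477225360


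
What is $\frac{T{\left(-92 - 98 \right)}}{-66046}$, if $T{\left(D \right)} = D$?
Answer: $\frac{95}{33023} \approx 0.0028768$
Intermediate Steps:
$\frac{T{\left(-92 - 98 \right)}}{-66046} = \frac{-92 - 98}{-66046} = \left(-92 - 98\right) \left(- \frac{1}{66046}\right) = \left(-190\right) \left(- \frac{1}{66046}\right) = \frac{95}{33023}$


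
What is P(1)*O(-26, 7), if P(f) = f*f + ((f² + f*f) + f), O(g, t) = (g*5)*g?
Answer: 13520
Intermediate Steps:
O(g, t) = 5*g² (O(g, t) = (5*g)*g = 5*g²)
P(f) = f + 3*f² (P(f) = f² + ((f² + f²) + f) = f² + (2*f² + f) = f² + (f + 2*f²) = f + 3*f²)
P(1)*O(-26, 7) = (1*(1 + 3*1))*(5*(-26)²) = (1*(1 + 3))*(5*676) = (1*4)*3380 = 4*3380 = 13520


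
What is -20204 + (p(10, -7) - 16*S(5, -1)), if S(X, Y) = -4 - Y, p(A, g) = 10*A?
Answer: -20056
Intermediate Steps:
-20204 + (p(10, -7) - 16*S(5, -1)) = -20204 + (10*10 - 16*(-4 - 1*(-1))) = -20204 + (100 - 16*(-4 + 1)) = -20204 + (100 - 16*(-3)) = -20204 + (100 + 48) = -20204 + 148 = -20056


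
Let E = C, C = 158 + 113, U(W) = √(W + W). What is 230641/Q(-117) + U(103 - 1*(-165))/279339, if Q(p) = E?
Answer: 230641/271 + 2*√134/279339 ≈ 851.07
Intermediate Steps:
U(W) = √2*√W (U(W) = √(2*W) = √2*√W)
C = 271
E = 271
Q(p) = 271
230641/Q(-117) + U(103 - 1*(-165))/279339 = 230641/271 + (√2*√(103 - 1*(-165)))/279339 = 230641*(1/271) + (√2*√(103 + 165))*(1/279339) = 230641/271 + (√2*√268)*(1/279339) = 230641/271 + (√2*(2*√67))*(1/279339) = 230641/271 + (2*√134)*(1/279339) = 230641/271 + 2*√134/279339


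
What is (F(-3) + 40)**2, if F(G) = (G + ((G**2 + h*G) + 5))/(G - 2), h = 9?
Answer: 46656/25 ≈ 1866.2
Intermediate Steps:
F(G) = (5 + G**2 + 10*G)/(-2 + G) (F(G) = (G + ((G**2 + 9*G) + 5))/(G - 2) = (G + (5 + G**2 + 9*G))/(-2 + G) = (5 + G**2 + 10*G)/(-2 + G))
(F(-3) + 40)**2 = ((5 + (-3)**2 + 10*(-3))/(-2 - 3) + 40)**2 = ((5 + 9 - 30)/(-5) + 40)**2 = (-1/5*(-16) + 40)**2 = (16/5 + 40)**2 = (216/5)**2 = 46656/25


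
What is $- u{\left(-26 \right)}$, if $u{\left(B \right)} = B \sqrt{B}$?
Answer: $26 i \sqrt{26} \approx 132.57 i$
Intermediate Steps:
$u{\left(B \right)} = B^{\frac{3}{2}}$
$- u{\left(-26 \right)} = - \left(-26\right)^{\frac{3}{2}} = - \left(-26\right) i \sqrt{26} = 26 i \sqrt{26}$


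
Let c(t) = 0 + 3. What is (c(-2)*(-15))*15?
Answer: -675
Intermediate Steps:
c(t) = 3
(c(-2)*(-15))*15 = (3*(-15))*15 = -45*15 = -675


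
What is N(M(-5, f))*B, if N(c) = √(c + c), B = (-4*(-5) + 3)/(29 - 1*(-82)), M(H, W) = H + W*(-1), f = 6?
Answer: 23*I*√22/111 ≈ 0.97189*I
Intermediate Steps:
M(H, W) = H - W
B = 23/111 (B = (20 + 3)/(29 + 82) = 23/111 ≈ 0.20721)
N(c) = √2*√c (N(c) = √(2*c) = √2*√c)
N(M(-5, f))*B = (√2*√(-5 - 1*6))*(23/111) = (√2*√(-5 - 6))*(23/111) = (√2*√(-11))*(23/111) = (√2*(I*√11))*(23/111) = (I*√22)*(23/111) = 23*I*√22/111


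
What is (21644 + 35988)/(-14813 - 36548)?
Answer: -57632/51361 ≈ -1.1221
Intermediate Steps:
(21644 + 35988)/(-14813 - 36548) = 57632/(-51361) = 57632*(-1/51361) = -57632/51361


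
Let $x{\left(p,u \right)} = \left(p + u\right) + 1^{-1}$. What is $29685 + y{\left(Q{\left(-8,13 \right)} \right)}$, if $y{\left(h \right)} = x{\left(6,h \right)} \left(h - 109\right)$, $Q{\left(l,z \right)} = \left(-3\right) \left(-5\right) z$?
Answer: $47057$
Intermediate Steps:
$x{\left(p,u \right)} = 1 + p + u$ ($x{\left(p,u \right)} = \left(p + u\right) + 1 = 1 + p + u$)
$Q{\left(l,z \right)} = 15 z$
$y{\left(h \right)} = \left(-109 + h\right) \left(7 + h\right)$ ($y{\left(h \right)} = \left(1 + 6 + h\right) \left(h - 109\right) = \left(7 + h\right) \left(-109 + h\right) = \left(-109 + h\right) \left(7 + h\right)$)
$29685 + y{\left(Q{\left(-8,13 \right)} \right)} = 29685 + \left(-109 + 15 \cdot 13\right) \left(7 + 15 \cdot 13\right) = 29685 + \left(-109 + 195\right) \left(7 + 195\right) = 29685 + 86 \cdot 202 = 29685 + 17372 = 47057$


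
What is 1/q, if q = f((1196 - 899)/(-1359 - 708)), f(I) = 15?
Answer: 1/15 ≈ 0.066667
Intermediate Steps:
q = 15
1/q = 1/15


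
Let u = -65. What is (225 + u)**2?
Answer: 25600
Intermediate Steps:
(225 + u)**2 = (225 - 65)**2 = 160**2 = 25600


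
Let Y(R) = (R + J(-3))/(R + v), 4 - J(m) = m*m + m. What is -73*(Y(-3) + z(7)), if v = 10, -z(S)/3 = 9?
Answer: 14162/7 ≈ 2023.1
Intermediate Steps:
J(m) = 4 - m - m² (J(m) = 4 - (m*m + m) = 4 - (m² + m) = 4 - (m + m²) = 4 + (-m - m²) = 4 - m - m²)
z(S) = -27 (z(S) = -3*9 = -27)
Y(R) = (-2 + R)/(10 + R) (Y(R) = (R + (4 - 1*(-3) - 1*(-3)²))/(R + 10) = (R + (4 + 3 - 1*9))/(10 + R) = (R + (4 + 3 - 9))/(10 + R) = (R - 2)/(10 + R) = (-2 + R)/(10 + R))
-73*(Y(-3) + z(7)) = -73*((-2 - 3)/(10 - 3) - 27) = -73*(-5/7 - 27) = -73*(-194/7) = 14162/7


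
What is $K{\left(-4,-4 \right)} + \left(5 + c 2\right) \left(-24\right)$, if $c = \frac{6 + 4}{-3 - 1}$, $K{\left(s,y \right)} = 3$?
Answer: $3$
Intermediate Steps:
$c = - \frac{5}{2}$ ($c = \frac{10}{-4} = 10 \left(- \frac{1}{4}\right) = - \frac{5}{2} \approx -2.5$)
$K{\left(-4,-4 \right)} + \left(5 + c 2\right) \left(-24\right) = 3 + \left(5 - 5\right) \left(-24\right) = 3 + 0 \left(-24\right) = 3 + 0 = 3$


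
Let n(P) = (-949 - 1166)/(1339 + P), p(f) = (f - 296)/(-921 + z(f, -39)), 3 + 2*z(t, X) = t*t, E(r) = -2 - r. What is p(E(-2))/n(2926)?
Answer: -504976/780435 ≈ -0.64704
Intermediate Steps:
z(t, X) = -3/2 + t**2/2 (z(t, X) = -3/2 + (t*t)/2 = -3/2 + t**2/2)
p(f) = (-296 + f)/(-1845/2 + f**2/2) (p(f) = (f - 296)/(-921 + (-3/2 + f**2/2)) = (-296 + f)/(-1845/2 + f**2/2))
n(P) = -2115/(1339 + P)
p(E(-2))/n(2926) = (2*(-296 + (-2 - 1*(-2)))/(-1845 + (-2 - 1*(-2))**2))/((-2115/(1339 + 2926))) = (2*(-296 + (-2 + 2))/(-1845 + (-2 + 2)**2))/((-2115/4265)) = (2*(-296 + 0)/(-1845 + 0**2))/((-2115*1/4265)) = (2*(-296)/(-1845 + 0))/(-423/853) = (2*(-296)/(-1845))*(-853/423) = (2*(-1/1845)*(-296))*(-853/423) = (592/1845)*(-853/423) = -504976/780435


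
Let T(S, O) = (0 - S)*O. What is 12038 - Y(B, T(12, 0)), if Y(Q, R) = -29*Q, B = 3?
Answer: 12125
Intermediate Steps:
T(S, O) = -O*S (T(S, O) = (-S)*O = -O*S)
12038 - Y(B, T(12, 0)) = 12038 - (-29)*3 = 12038 - 1*(-87) = 12038 + 87 = 12125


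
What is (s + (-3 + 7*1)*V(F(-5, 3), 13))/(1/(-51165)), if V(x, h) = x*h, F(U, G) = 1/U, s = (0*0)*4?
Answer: 532116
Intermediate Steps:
s = 0 (s = 0*4 = 0)
V(x, h) = h*x
(s + (-3 + 7*1)*V(F(-5, 3), 13))/(1/(-51165)) = (0 + (-3 + 7*1)*(13/(-5)))/(1/(-51165)) = (0 + (-3 + 7)*(13*(-⅕)))/(-1/51165) = (0 + 4*(-13/5))*(-51165) = (0 - 52/5)*(-51165) = -52/5*(-51165) = 532116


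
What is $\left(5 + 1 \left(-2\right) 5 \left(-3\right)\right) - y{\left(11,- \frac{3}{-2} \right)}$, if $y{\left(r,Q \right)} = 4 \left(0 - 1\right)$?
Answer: $39$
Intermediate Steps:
$y{\left(r,Q \right)} = -4$ ($y{\left(r,Q \right)} = 4 \left(-1\right) = -4$)
$\left(5 + 1 \left(-2\right) 5 \left(-3\right)\right) - y{\left(11,- \frac{3}{-2} \right)} = \left(5 + 1 \left(-2\right) 5 \left(-3\right)\right) - -4 = \left(5 + \left(-2\right) 5 \left(-3\right)\right) + 4 = \left(5 - -30\right) + 4 = \left(5 + 30\right) + 4 = 35 + 4 = 39$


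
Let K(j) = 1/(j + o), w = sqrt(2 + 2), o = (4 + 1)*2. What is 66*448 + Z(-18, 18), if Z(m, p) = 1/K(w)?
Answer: 29580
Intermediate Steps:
o = 10 (o = 5*2 = 10)
w = 2 (w = sqrt(4) = 2)
K(j) = 1/(10 + j) (K(j) = 1/(j + 10) = 1/(10 + j))
Z(m, p) = 12 (Z(m, p) = 1/(1/(10 + 2)) = 1/(1/12) = 12)
66*448 + Z(-18, 18) = 66*448 + 12 = 29568 + 12 = 29580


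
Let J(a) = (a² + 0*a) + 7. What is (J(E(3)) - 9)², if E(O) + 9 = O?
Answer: 1156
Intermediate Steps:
E(O) = -9 + O
J(a) = 7 + a² (J(a) = (a² + 0) + 7 = a² + 7 = 7 + a²)
(J(E(3)) - 9)² = ((7 + (-9 + 3)²) - 9)² = ((7 + (-6)²) - 9)² = ((7 + 36) - 9)² = (43 - 9)² = 34² = 1156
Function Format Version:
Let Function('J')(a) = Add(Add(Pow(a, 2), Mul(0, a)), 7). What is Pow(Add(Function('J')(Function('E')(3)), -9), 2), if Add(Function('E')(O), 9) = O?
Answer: 1156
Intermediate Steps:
Function('E')(O) = Add(-9, O)
Function('J')(a) = Add(7, Pow(a, 2)) (Function('J')(a) = Add(Add(Pow(a, 2), 0), 7) = Add(Pow(a, 2), 7) = Add(7, Pow(a, 2)))
Pow(Add(Function('J')(Function('E')(3)), -9), 2) = Pow(Add(Add(7, Pow(Add(-9, 3), 2)), -9), 2) = Pow(Add(Add(7, Pow(-6, 2)), -9), 2) = Pow(Add(Add(7, 36), -9), 2) = Pow(Add(43, -9), 2) = Pow(34, 2) = 1156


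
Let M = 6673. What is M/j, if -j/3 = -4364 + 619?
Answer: 6673/11235 ≈ 0.59395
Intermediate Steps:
j = 11235 (j = -3*(-4364 + 619) = -3*(-3745) = 11235)
M/j = 6673/11235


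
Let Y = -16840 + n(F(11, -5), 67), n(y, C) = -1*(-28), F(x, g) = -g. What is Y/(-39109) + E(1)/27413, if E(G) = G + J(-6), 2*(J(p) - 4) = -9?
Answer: 921773821/2144190034 ≈ 0.42989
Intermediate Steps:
J(p) = -½ (J(p) = 4 + (½)*(-9) = 4 - 9/2 = -½)
n(y, C) = 28
E(G) = -½ + G (E(G) = G - ½ = -½ + G)
Y = -16812 (Y = -16840 + 28 = -16812)
Y/(-39109) + E(1)/27413 = -16812/(-39109) + (-½ + 1)/27413 = -16812*(-1/39109) + (½)*(1/27413) = 16812/39109 + 1/54826 = 921773821/2144190034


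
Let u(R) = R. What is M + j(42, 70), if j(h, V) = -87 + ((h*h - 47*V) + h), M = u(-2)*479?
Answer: -2529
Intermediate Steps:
M = -958 (M = -2*479 = -958)
j(h, V) = -87 + h + h² - 47*V (j(h, V) = -87 + ((h² - 47*V) + h) = -87 + (h + h² - 47*V) = -87 + h + h² - 47*V)
M + j(42, 70) = -958 + (-87 + 42 + 42² - 47*70) = -958 + (-87 + 42 + 1764 - 3290) = -958 - 1571 = -2529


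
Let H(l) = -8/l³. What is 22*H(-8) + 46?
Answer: 1483/32 ≈ 46.344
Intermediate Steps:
H(l) = -8/l³
22*H(-8) + 46 = 22*(-8/(-8)³) + 46 = 22*(-8*(-1/512)) + 46 = 22*(1/64) + 46 = 11/32 + 46 = 1483/32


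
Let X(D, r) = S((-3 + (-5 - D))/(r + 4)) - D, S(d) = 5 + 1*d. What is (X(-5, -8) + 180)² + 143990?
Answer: 2886009/16 ≈ 1.8038e+5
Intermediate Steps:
S(d) = 5 + d
X(D, r) = 5 - D + (-8 - D)/(4 + r) (X(D, r) = (5 + (-3 + (-5 - D))/(r + 4)) - D = (5 + (-8 - D)/(4 + r)) - D = 5 - D + (-8 - D)/(4 + r))
(X(-5, -8) + 180)² + 143990 = ((-8 - 1*(-5) + (4 - 8)*(5 - 1*(-5)))/(4 - 8) + 180)² + 143990 = ((-8 + 5 - 4*(5 + 5))/(-4) + 180)² + 143990 = (-(-8 + 5 - 4*10)/4 + 180)² + 143990 = (-(-8 + 5 - 40)/4 + 180)² + 143990 = (-¼*(-43) + 180)² + 143990 = (43/4 + 180)² + 143990 = (763/4)² + 143990 = 582169/16 + 143990 = 2886009/16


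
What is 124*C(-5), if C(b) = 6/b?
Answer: -744/5 ≈ -148.80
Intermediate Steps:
124*C(-5) = 124*(6/(-5)) = 124*(6*(-⅕)) = 124*(-6/5) = -744/5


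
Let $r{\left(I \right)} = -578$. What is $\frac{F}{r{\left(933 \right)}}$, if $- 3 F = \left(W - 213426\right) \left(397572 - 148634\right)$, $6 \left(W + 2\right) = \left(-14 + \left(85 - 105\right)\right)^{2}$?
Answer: $- \frac{79623566114}{2601} \approx -3.0613 \cdot 10^{7}$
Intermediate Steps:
$W = \frac{572}{3}$ ($W = -2 + \frac{\left(-14 + \left(85 - 105\right)\right)^{2}}{6} = -2 + \frac{\left(-14 - 20\right)^{2}}{6} = -2 + \frac{\left(-34\right)^{2}}{6} = -2 + \frac{1}{6} \cdot 1156 = -2 + \frac{578}{3} = \frac{572}{3} \approx 190.67$)
$F = \frac{159247132228}{9}$ ($F = - \frac{\left(\frac{572}{3} - 213426\right) \left(397572 - 148634\right)}{3} = - \frac{\left(- \frac{639706}{3}\right) 248938}{3} = \left(- \frac{1}{3}\right) \left(- \frac{159247132228}{3}\right) = \frac{159247132228}{9} \approx 1.7694 \cdot 10^{10}$)
$\frac{F}{r{\left(933 \right)}} = \frac{159247132228}{9 \left(-578\right)} = \frac{159247132228}{9} \left(- \frac{1}{578}\right) = - \frac{79623566114}{2601}$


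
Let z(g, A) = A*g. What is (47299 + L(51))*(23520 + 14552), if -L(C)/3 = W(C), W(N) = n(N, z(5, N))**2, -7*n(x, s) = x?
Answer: 87940533056/49 ≈ 1.7947e+9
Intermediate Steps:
n(x, s) = -x/7
W(N) = N**2/49 (W(N) = (-N/7)**2 = N**2/49)
L(C) = -3*C**2/49
(47299 + L(51))*(23520 + 14552) = (47299 - 3/49*51**2)*(23520 + 14552) = (47299 - 3/49*2601)*38072 = (47299 - 7803/49)*38072 = (2309848/49)*38072 = 87940533056/49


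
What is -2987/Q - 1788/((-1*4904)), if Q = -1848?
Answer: 2244059/1132824 ≈ 1.9809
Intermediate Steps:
-2987/Q - 1788/((-1*4904)) = -2987/(-1848) - 1788/((-1*4904)) = -2987*(-1/1848) - 1788/(-4904) = 2987/1848 - 1788*(-1/4904) = 2987/1848 + 447/1226 = 2244059/1132824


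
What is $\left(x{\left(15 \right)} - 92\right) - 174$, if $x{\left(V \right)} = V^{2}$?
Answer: $-41$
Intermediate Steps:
$\left(x{\left(15 \right)} - 92\right) - 174 = \left(15^{2} - 92\right) - 174 = \left(225 - 92\right) - 174 = 133 - 174 = -41$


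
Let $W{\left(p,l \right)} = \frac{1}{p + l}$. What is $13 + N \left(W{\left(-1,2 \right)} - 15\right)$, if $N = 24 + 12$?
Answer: $-491$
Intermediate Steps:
$N = 36$
$W{\left(p,l \right)} = \frac{1}{l + p}$
$13 + N \left(W{\left(-1,2 \right)} - 15\right) = 13 + 36 \left(\frac{1}{2 - 1} - 15\right) = 13 + 36 \left(1^{-1} - 15\right) = 13 + 36 \left(1 - 15\right) = 13 + 36 \left(-14\right) = 13 - 504 = -491$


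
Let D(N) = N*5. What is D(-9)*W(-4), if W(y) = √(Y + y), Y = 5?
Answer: -45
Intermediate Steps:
D(N) = 5*N
W(y) = √(5 + y)
D(-9)*W(-4) = (5*(-9))*√(5 - 4) = -45*√1 = -45*1 = -45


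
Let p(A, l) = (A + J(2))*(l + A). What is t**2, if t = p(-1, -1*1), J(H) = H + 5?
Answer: 144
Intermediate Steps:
J(H) = 5 + H
p(A, l) = (7 + A)*(A + l) (p(A, l) = (A + (5 + 2))*(l + A) = (A + 7)*(A + l) = (7 + A)*(A + l))
t = -12 (t = (-1)**2 + 7*(-1) + 7*(-1*1) - (-1) = 1 - 7 + 7*(-1) - 1*(-1) = 1 - 7 - 7 + 1 = -12)
t**2 = (-12)**2 = 144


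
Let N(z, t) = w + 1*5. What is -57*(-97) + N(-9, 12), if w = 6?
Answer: 5540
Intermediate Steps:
N(z, t) = 11 (N(z, t) = 6 + 1*5 = 6 + 5 = 11)
-57*(-97) + N(-9, 12) = -57*(-97) + 11 = 5529 + 11 = 5540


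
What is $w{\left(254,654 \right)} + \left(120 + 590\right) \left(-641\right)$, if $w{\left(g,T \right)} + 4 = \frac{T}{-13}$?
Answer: $- \frac{5917136}{13} \approx -4.5516 \cdot 10^{5}$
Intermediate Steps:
$w{\left(g,T \right)} = -4 - \frac{T}{13}$ ($w{\left(g,T \right)} = -4 + \frac{T}{-13} = -4 + T \left(- \frac{1}{13}\right) = -4 - \frac{T}{13}$)
$w{\left(254,654 \right)} + \left(120 + 590\right) \left(-641\right) = \left(-4 - \frac{654}{13}\right) + \left(120 + 590\right) \left(-641\right) = \left(-4 - \frac{654}{13}\right) + 710 \left(-641\right) = - \frac{706}{13} - 455110 = - \frac{5917136}{13}$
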